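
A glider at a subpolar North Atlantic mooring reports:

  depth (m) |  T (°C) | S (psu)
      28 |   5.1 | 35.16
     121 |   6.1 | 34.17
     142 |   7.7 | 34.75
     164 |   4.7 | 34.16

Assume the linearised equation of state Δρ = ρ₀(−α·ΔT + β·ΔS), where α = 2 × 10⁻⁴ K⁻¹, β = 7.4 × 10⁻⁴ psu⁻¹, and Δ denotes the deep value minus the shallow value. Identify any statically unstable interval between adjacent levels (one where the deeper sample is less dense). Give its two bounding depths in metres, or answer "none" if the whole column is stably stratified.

28–121 m

Evaluate Δρ/ρ₀ = −αΔT + βΔS across each adjacent pair:
  28–121 m: −αΔT+βΔS = −(2 × 10⁻⁴)(+1.0)+(7.4 × 10⁻⁴)(-0.99) = -9.3 × 10⁻⁴ → UNSTABLE
  121–142 m: −αΔT+βΔS = −(2 × 10⁻⁴)(+1.6)+(7.4 × 10⁻⁴)(+0.58) = 1.1 × 10⁻⁴ → stable
  142–164 m: −αΔT+βΔS = −(2 × 10⁻⁴)(-3.0)+(7.4 × 10⁻⁴)(-0.59) = 1.6 × 10⁻⁴ → stable
The 28–121 m interval has Δρ < 0: lighter water underlies denser water.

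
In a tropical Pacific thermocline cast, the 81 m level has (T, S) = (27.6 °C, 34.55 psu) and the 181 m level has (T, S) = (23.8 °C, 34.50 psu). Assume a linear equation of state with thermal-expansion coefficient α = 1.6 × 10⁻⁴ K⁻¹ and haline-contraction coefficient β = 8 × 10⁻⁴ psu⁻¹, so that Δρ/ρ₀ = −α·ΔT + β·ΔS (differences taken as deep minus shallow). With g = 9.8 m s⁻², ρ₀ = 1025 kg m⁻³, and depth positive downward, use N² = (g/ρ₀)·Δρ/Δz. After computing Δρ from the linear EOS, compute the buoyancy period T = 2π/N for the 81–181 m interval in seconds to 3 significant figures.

ΔT = -3.8 K, ΔS = -0.05 psu (deep − shallow).
Δρ/ρ₀ = −αΔT + βΔS = 6.08 × 10⁻⁴ − 4.00 × 10⁻⁵ = 5.68 × 10⁻⁴, so Δρ ≈ 0.5822 kg m⁻³.
N² = (g/ρ₀)·Δρ/Δz = g·(Δρ/ρ₀)/Δz = 9.8 × 5.68 × 10⁻⁴ / 100 = 5.5664 × 10⁻⁵ s⁻².
N = √(5.5664 × 10⁻⁵) = 7.4608 × 10⁻³ rad s⁻¹ → T = 2π/N = 842.16 s ≈ 842 s.

842 s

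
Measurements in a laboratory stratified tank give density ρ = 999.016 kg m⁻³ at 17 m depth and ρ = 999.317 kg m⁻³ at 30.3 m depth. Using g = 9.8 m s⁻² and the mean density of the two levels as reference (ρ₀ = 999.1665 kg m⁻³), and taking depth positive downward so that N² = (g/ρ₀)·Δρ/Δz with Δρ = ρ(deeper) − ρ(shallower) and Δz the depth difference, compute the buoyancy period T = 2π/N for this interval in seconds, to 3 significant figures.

Δρ = 999.317 − 999.016 = 0.301 kg m⁻³ over Δz = 30.3 − 17 = 13.3 m.
N² = (9.8/999.1665) × (0.301/13.3) = 2.2197 × 10⁻⁴ s⁻².
N = √(2.2197 × 10⁻⁴) = 0.014899 rad s⁻¹, so T = 2π/N = 421.72 s ≈ 422 s.

422 s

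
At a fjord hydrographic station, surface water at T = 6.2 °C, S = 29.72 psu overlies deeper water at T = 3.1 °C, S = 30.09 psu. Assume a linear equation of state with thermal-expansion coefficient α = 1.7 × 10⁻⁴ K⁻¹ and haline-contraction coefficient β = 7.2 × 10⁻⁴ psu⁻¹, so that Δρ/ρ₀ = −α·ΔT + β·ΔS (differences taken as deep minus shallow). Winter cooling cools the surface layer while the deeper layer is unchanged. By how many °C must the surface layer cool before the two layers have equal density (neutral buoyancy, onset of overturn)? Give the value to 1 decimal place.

4.7 °C

Neutral buoyancy requires Δρ = 0, i.e. −α(T_deep − T_surf′) + β(S_deep − S_surf) = 0.
T_surf′ = T_deep − (β/α)·ΔS = 3.1 − (7.2 × 10⁻⁴/1.7 × 10⁻⁴)·(+0.37) = 1.533 °C.
Cooling required: 6.2 − (1.533) = 4.667 °C.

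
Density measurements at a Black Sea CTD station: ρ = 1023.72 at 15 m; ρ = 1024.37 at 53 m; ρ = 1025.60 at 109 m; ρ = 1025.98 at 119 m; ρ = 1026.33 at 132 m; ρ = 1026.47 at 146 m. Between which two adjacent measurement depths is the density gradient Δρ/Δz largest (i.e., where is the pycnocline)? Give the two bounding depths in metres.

Compute the density gradient over each adjacent pair:
  15–53 m: Δρ/Δz = 0.65/38 = 0.017 kg m⁻⁴
  53–109 m: Δρ/Δz = 1.23/56 = 0.022 kg m⁻⁴
  109–119 m: Δρ/Δz = 0.38/10 = 0.038 kg m⁻⁴
  119–132 m: Δρ/Δz = 0.35/13 = 0.027 kg m⁻⁴
  132–146 m: Δρ/Δz = 0.14/14 = 0.010 kg m⁻⁴
The largest gradient is in the 109–119 m interval — the pycnocline.

109–119 m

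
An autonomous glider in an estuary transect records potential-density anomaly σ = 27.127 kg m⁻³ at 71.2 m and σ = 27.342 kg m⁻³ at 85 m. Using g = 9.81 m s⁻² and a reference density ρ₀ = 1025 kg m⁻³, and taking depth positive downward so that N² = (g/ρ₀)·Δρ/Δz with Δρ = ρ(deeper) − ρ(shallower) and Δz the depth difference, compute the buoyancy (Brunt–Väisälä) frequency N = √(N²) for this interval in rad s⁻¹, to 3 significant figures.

0.0122 rad s⁻¹

Δρ = 1027.342 − 1027.127 = 0.215 kg m⁻³ over Δz = 85 − 71.2 = 13.8 m.
N² = (9.81/1025) × (0.215/13.8) = 1.4911 × 10⁻⁴ s⁻².
N = √(1.4911 × 10⁻⁴) = 0.012211 rad s⁻¹ ≈ 0.0122 rad s⁻¹.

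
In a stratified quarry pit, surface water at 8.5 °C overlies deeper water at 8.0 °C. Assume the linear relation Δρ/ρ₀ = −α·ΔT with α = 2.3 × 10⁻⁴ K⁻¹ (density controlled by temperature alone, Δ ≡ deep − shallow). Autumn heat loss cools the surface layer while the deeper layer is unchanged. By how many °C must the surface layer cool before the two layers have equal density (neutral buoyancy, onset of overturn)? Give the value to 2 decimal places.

0.50 °C

With temperature the only control, equal density requires T_surf′ = T_deep.
T_surf′ = 8.0 °C.
Cooling required: 8.5 − 8.0 = 0.50 °C.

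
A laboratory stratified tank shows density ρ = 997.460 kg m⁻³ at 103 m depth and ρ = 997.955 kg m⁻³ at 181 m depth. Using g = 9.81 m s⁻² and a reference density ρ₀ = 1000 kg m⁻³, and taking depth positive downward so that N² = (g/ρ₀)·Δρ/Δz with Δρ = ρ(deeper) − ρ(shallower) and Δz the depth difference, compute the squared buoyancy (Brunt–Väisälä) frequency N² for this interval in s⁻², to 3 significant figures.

Δρ = 997.955 − 997.460 = 0.495 kg m⁻³ over Δz = 181 − 103 = 78 m.
N² = (9.81/1000) × (0.495/78) = 6.2256 × 10⁻⁵ s⁻² ≈ 6.23 × 10⁻⁵ s⁻².
Since Δρ > 0 the layer is stably stratified.

6.23 × 10⁻⁵ s⁻²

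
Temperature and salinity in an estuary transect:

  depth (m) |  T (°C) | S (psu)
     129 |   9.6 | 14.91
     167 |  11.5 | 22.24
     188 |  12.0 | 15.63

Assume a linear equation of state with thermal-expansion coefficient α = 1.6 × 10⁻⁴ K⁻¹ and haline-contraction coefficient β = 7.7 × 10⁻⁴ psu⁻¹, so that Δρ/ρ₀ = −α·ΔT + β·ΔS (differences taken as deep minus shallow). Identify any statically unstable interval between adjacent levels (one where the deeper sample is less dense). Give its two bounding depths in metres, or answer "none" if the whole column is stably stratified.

167–188 m

Evaluate Δρ/ρ₀ = −αΔT + βΔS across each adjacent pair:
  129–167 m: −αΔT+βΔS = −(1.6 × 10⁻⁴)(+1.9)+(7.7 × 10⁻⁴)(+7.33) = 5.3 × 10⁻³ → stable
  167–188 m: −αΔT+βΔS = −(1.6 × 10⁻⁴)(+0.5)+(7.7 × 10⁻⁴)(-6.61) = -5.2 × 10⁻³ → UNSTABLE
The 167–188 m interval has Δρ < 0: lighter water underlies denser water.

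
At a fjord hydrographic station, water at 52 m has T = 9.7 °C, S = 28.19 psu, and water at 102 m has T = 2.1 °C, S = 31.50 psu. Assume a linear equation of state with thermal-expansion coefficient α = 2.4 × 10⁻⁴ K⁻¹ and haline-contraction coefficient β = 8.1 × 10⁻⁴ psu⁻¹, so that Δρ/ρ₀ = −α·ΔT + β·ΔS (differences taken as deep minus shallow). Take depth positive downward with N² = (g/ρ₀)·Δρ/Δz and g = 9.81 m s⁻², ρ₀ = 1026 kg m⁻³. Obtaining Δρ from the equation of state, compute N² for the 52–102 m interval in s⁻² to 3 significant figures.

ΔT = -7.6 K, ΔS = +3.31 psu (deep − shallow).
Δρ/ρ₀ = −αΔT + βΔS = 1.824 × 10⁻³ + 2.6811 × 10⁻³ = 4.5051 × 10⁻³, so Δρ ≈ 4.622 kg m⁻³.
N² = (g/ρ₀)·Δρ/Δz = g·(Δρ/ρ₀)/Δz = 9.81 × 4.5051 × 10⁻³ / 50 = 8.8390 × 10⁻⁴ s⁻² ≈ 8.84 × 10⁻⁴ s⁻².

8.84 × 10⁻⁴ s⁻²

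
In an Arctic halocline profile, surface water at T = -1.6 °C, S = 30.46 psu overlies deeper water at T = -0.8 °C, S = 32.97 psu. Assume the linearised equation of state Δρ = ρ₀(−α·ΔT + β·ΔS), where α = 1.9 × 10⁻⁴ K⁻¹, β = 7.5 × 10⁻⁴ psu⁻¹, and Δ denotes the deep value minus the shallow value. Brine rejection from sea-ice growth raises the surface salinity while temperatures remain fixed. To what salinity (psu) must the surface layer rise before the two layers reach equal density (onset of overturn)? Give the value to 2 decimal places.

32.77 psu

Neutral buoyancy requires −α(T_deep − T_surf) + β(S_deep − S_surf′) = 0.
S_surf′ = S_deep − (α/β)·ΔT = 32.97 − (1.9 × 10⁻⁴/7.5 × 10⁻⁴)·(+0.8) = 32.7673 psu.
Increase required: 32.7673 − 30.46 = 2.3073 psu.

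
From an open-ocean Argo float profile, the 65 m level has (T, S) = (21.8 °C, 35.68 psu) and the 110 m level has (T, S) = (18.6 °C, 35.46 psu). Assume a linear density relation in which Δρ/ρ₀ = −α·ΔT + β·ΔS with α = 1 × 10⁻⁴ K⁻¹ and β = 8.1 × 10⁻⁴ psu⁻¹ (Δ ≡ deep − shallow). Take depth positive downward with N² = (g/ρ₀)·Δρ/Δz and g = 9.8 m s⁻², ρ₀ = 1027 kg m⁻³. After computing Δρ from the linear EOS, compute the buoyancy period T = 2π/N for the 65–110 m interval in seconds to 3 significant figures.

1.13 × 10³ s

ΔT = -3.2 K, ΔS = -0.22 psu (deep − shallow).
Δρ/ρ₀ = −αΔT + βΔS = 3.20 × 10⁻⁴ − 1.782 × 10⁻⁴ = 1.418 × 10⁻⁴, so Δρ ≈ 0.1456 kg m⁻³.
N² = (g/ρ₀)·Δρ/Δz = g·(Δρ/ρ₀)/Δz = 9.8 × 1.418 × 10⁻⁴ / 45 = 3.0881 × 10⁻⁵ s⁻².
N = √(3.0881 × 10⁻⁵) = 5.5571 × 10⁻³ rad s⁻¹ → T = 2π/N = 1.1307 × 10³ s ≈ 1.13 × 10³ s.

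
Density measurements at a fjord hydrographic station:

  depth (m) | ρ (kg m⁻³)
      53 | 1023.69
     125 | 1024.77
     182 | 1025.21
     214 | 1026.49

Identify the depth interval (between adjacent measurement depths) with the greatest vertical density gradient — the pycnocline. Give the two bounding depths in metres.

Compute the density gradient over each adjacent pair:
  53–125 m: Δρ/Δz = 1.08/72 = 0.015 kg m⁻⁴
  125–182 m: Δρ/Δz = 0.44/57 = 7.7 × 10⁻³ kg m⁻⁴
  182–214 m: Δρ/Δz = 1.28/32 = 0.040 kg m⁻⁴
The largest gradient is in the 182–214 m interval — the pycnocline.

182–214 m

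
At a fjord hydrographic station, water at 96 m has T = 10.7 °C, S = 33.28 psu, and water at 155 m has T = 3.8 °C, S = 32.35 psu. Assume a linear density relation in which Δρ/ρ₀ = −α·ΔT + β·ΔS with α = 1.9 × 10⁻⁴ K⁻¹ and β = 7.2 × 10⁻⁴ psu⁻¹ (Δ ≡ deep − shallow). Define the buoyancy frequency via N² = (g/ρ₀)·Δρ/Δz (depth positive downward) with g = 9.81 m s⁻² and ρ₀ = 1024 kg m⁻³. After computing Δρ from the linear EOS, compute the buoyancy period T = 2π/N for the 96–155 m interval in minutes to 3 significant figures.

10.1 min

ΔT = -6.9 K, ΔS = -0.93 psu (deep − shallow).
Δρ/ρ₀ = −αΔT + βΔS = 1.311 × 10⁻³ − 6.696 × 10⁻⁴ = 6.414 × 10⁻⁴, so Δρ ≈ 0.6568 kg m⁻³.
N² = (g/ρ₀)·Δρ/Δz = g·(Δρ/ρ₀)/Δz = 9.81 × 6.414 × 10⁻⁴ / 59 = 1.0665 × 10⁻⁴ s⁻².
N = √(1.0665 × 10⁻⁴) = 0.010327 rad s⁻¹ → T = 2π/N = 608.42 s = 10.140 min ≈ 10.1 min.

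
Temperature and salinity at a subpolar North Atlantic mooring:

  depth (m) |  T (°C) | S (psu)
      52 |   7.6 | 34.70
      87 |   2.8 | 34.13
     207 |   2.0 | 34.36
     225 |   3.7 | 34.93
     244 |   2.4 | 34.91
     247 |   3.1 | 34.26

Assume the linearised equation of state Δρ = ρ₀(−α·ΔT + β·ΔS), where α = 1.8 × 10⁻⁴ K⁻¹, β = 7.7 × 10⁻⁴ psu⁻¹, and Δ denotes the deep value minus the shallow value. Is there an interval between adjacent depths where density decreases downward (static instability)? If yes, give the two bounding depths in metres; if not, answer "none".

Evaluate Δρ/ρ₀ = −αΔT + βΔS across each adjacent pair:
  52–87 m: −αΔT+βΔS = −(1.8 × 10⁻⁴)(-4.8)+(7.7 × 10⁻⁴)(-0.57) = 4.3 × 10⁻⁴ → stable
  87–207 m: −αΔT+βΔS = −(1.8 × 10⁻⁴)(-0.8)+(7.7 × 10⁻⁴)(+0.23) = 3.2 × 10⁻⁴ → stable
  207–225 m: −αΔT+βΔS = −(1.8 × 10⁻⁴)(+1.7)+(7.7 × 10⁻⁴)(+0.57) = 1.3 × 10⁻⁴ → stable
  225–244 m: −αΔT+βΔS = −(1.8 × 10⁻⁴)(-1.3)+(7.7 × 10⁻⁴)(-0.02) = 2.2 × 10⁻⁴ → stable
  244–247 m: −αΔT+βΔS = −(1.8 × 10⁻⁴)(+0.7)+(7.7 × 10⁻⁴)(-0.65) = -6.3 × 10⁻⁴ → UNSTABLE
The 244–247 m interval has Δρ < 0: lighter water underlies denser water.

244–247 m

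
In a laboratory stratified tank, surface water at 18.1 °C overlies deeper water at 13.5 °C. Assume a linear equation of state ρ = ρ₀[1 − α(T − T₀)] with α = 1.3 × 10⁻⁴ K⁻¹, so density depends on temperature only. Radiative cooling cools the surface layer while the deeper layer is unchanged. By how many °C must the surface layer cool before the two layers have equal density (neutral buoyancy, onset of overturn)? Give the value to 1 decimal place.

4.6 °C

With temperature the only control, equal density requires T_surf′ = T_deep.
T_surf′ = 13.5 °C.
Cooling required: 18.1 − 13.5 = 4.6 °C.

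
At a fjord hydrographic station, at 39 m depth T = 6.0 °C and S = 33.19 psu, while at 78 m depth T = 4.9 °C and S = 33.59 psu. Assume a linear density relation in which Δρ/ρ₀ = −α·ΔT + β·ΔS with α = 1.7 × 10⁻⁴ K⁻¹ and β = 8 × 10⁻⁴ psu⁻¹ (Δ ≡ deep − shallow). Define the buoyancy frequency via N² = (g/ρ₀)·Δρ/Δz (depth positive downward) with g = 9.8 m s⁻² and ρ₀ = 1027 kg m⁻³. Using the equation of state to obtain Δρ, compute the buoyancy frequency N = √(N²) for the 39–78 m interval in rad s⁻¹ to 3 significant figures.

0.0113 rad s⁻¹

ΔT = -1.1 K, ΔS = +0.40 psu (deep − shallow).
Δρ/ρ₀ = −αΔT + βΔS = 1.87 × 10⁻⁴ + 3.20 × 10⁻⁴ = 5.07 × 10⁻⁴, so Δρ ≈ 0.5207 kg m⁻³.
N² = (g/ρ₀)·Δρ/Δz = g·(Δρ/ρ₀)/Δz = 9.8 × 5.07 × 10⁻⁴ / 39 = 1.2740 × 10⁻⁴ s⁻².
N = √(1.2740 × 10⁻⁴) = 0.011287 rad s⁻¹ ≈ 0.0113 rad s⁻¹.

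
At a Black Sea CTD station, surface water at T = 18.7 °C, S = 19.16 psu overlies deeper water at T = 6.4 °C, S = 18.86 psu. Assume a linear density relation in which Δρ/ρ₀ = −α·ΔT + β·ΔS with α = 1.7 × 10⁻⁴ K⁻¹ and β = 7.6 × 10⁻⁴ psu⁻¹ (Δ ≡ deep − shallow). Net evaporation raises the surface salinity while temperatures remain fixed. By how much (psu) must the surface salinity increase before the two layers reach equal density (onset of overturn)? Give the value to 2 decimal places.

2.45 psu

Neutral buoyancy requires −α(T_deep − T_surf) + β(S_deep − S_surf′) = 0.
S_surf′ = S_deep − (α/β)·ΔT = 18.86 − (1.7 × 10⁻⁴/7.6 × 10⁻⁴)·(-12.3) = 21.6113 psu.
Increase required: 21.6113 − 19.16 = 2.4513 psu.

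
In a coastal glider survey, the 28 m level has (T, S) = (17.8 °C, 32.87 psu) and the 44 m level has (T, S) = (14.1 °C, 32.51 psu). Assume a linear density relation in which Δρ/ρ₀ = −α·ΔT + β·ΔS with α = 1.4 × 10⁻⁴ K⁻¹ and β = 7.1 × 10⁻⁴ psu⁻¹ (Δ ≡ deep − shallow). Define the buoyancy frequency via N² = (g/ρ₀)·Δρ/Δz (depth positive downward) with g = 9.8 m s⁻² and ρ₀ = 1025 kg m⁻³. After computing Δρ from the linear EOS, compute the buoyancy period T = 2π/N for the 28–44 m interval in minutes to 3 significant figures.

8.26 min

ΔT = -3.7 K, ΔS = -0.36 psu (deep − shallow).
Δρ/ρ₀ = −αΔT + βΔS = 5.18 × 10⁻⁴ − 2.556 × 10⁻⁴ = 2.624 × 10⁻⁴, so Δρ ≈ 0.2690 kg m⁻³.
N² = (g/ρ₀)·Δρ/Δz = g·(Δρ/ρ₀)/Δz = 9.8 × 2.624 × 10⁻⁴ / 16 = 1.6072 × 10⁻⁴ s⁻².
N = √(1.6072 × 10⁻⁴) = 0.012678 rad s⁻¹ → T = 2π/N = 495.60 s = 8.2600 min ≈ 8.26 min.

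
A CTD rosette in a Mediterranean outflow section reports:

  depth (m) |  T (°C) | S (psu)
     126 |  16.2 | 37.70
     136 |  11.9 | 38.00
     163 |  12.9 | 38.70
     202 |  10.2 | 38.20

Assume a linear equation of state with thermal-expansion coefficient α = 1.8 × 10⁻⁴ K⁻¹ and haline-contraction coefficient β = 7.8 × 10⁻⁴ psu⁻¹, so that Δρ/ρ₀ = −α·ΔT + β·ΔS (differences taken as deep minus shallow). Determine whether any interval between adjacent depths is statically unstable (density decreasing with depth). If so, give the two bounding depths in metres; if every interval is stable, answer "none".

Evaluate Δρ/ρ₀ = −αΔT + βΔS across each adjacent pair:
  126–136 m: −αΔT+βΔS = −(1.8 × 10⁻⁴)(-4.3)+(7.8 × 10⁻⁴)(+0.30) = 1.0 × 10⁻³ → stable
  136–163 m: −αΔT+βΔS = −(1.8 × 10⁻⁴)(+1.0)+(7.8 × 10⁻⁴)(+0.70) = 3.7 × 10⁻⁴ → stable
  163–202 m: −αΔT+βΔS = −(1.8 × 10⁻⁴)(-2.7)+(7.8 × 10⁻⁴)(-0.50) = 9.6 × 10⁻⁵ → stable
Every interval has Δρ > 0: the column is stably stratified throughout.

none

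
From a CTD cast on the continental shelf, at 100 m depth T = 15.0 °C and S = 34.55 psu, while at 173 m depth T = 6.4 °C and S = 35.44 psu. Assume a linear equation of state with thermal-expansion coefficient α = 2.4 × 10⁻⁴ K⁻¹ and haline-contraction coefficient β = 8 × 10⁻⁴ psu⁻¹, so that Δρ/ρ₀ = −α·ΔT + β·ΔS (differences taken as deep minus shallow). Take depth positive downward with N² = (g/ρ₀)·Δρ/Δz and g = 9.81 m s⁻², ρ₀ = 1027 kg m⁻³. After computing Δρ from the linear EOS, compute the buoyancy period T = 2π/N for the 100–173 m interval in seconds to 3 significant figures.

325 s

ΔT = -8.6 K, ΔS = +0.89 psu (deep − shallow).
Δρ/ρ₀ = −αΔT + βΔS = 2.064 × 10⁻³ + 7.12 × 10⁻⁴ = 2.776 × 10⁻³, so Δρ ≈ 2.851 kg m⁻³.
N² = (g/ρ₀)·Δρ/Δz = g·(Δρ/ρ₀)/Δz = 9.81 × 2.776 × 10⁻³ / 73 = 3.7305 × 10⁻⁴ s⁻².
N = √(3.7305 × 10⁻⁴) = 0.019315 rad s⁻¹ → T = 2π/N = 325.30 s ≈ 325 s.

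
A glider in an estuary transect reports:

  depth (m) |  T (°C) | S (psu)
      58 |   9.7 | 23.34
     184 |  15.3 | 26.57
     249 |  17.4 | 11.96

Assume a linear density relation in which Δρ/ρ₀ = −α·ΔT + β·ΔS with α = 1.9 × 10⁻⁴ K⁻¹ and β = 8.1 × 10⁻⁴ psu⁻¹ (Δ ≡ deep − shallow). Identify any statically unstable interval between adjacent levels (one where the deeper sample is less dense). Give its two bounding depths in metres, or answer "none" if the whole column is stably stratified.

184–249 m

Evaluate Δρ/ρ₀ = −αΔT + βΔS across each adjacent pair:
  58–184 m: −αΔT+βΔS = −(1.9 × 10⁻⁴)(+5.6)+(8.1 × 10⁻⁴)(+3.23) = 1.6 × 10⁻³ → stable
  184–249 m: −αΔT+βΔS = −(1.9 × 10⁻⁴)(+2.1)+(8.1 × 10⁻⁴)(-14.61) = -0.012 → UNSTABLE
The 184–249 m interval has Δρ < 0: lighter water underlies denser water.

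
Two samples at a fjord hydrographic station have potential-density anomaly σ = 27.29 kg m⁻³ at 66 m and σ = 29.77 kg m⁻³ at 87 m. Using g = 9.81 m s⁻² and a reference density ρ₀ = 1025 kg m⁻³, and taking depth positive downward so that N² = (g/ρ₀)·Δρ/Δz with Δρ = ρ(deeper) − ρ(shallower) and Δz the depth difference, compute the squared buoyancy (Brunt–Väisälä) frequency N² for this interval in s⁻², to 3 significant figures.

Δρ = 1029.77 − 1027.29 = 2.48 kg m⁻³ over Δz = 87 − 66 = 21 m.
N² = (9.81/1025) × (2.48/21) = 1.1303 × 10⁻³ s⁻² ≈ 1.13 × 10⁻³ s⁻².

1.13 × 10⁻³ s⁻²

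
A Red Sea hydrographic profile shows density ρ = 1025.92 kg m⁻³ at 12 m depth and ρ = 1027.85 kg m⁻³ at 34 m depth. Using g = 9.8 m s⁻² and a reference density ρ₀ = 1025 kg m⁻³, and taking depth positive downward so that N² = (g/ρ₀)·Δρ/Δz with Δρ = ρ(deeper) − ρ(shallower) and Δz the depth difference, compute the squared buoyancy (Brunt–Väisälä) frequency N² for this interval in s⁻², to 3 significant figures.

Δρ = 1027.85 − 1025.92 = 1.93 kg m⁻³ over Δz = 34 − 12 = 22 m.
N² = (9.8/1025) × (1.93/22) = 8.3876 × 10⁻⁴ s⁻² ≈ 8.39 × 10⁻⁴ s⁻².

8.39 × 10⁻⁴ s⁻²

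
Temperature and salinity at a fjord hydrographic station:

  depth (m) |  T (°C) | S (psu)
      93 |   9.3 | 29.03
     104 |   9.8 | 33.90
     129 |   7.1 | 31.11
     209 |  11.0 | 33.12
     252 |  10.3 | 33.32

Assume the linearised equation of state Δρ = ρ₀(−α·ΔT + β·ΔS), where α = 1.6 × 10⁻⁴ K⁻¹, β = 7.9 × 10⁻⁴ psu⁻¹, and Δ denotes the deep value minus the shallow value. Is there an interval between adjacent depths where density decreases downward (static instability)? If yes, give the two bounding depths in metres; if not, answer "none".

104–129 m

Evaluate Δρ/ρ₀ = −αΔT + βΔS across each adjacent pair:
  93–104 m: −αΔT+βΔS = −(1.6 × 10⁻⁴)(+0.5)+(7.9 × 10⁻⁴)(+4.87) = 3.8 × 10⁻³ → stable
  104–129 m: −αΔT+βΔS = −(1.6 × 10⁻⁴)(-2.7)+(7.9 × 10⁻⁴)(-2.79) = -1.8 × 10⁻³ → UNSTABLE
  129–209 m: −αΔT+βΔS = −(1.6 × 10⁻⁴)(+3.9)+(7.9 × 10⁻⁴)(+2.01) = 9.6 × 10⁻⁴ → stable
  209–252 m: −αΔT+βΔS = −(1.6 × 10⁻⁴)(-0.7)+(7.9 × 10⁻⁴)(+0.20) = 2.7 × 10⁻⁴ → stable
The 104–129 m interval has Δρ < 0: lighter water underlies denser water.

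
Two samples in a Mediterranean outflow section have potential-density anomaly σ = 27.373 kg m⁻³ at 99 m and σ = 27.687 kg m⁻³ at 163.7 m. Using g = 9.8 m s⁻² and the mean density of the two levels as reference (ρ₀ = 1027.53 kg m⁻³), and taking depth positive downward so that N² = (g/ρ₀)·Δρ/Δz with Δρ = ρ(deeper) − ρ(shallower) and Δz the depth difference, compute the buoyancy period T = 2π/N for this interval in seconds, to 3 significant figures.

Δρ = 1027.687 − 1027.373 = 0.314 kg m⁻³ over Δz = 163.7 − 99 = 64.7 m.
N² = (9.8/1027.53) × (0.314/64.7) = 4.6287 × 10⁻⁵ s⁻².
N = √(4.6287 × 10⁻⁵) = 6.8035 × 10⁻³ rad s⁻¹, so T = 2π/N = 923.52 s ≈ 924 s.

924 s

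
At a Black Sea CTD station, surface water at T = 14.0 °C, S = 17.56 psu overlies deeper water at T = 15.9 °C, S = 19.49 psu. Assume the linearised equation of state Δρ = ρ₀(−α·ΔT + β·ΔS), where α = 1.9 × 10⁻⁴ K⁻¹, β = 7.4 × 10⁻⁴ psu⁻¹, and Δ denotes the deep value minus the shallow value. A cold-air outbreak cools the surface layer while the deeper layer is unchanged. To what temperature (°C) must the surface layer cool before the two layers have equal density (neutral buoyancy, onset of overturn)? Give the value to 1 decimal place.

Neutral buoyancy requires Δρ = 0, i.e. −α(T_deep − T_surf′) + β(S_deep − S_surf) = 0.
T_surf′ = T_deep − (β/α)·ΔS = 15.9 − (7.4 × 10⁻⁴/1.9 × 10⁻⁴)·(+1.93) = 8.383 °C.
Cooling required: 14.0 − (8.383) = 5.617 °C.

8.4 °C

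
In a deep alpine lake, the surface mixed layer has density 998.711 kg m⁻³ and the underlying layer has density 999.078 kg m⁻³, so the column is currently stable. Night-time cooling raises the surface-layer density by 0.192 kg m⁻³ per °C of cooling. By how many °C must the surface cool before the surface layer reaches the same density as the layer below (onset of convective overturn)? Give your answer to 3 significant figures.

Density deficit of the surface layer: 999.078 − 998.711 = 0.367 kg m⁻³.
Required change = 0.367 / 0.192 = 1.91 °C.

1.91 °C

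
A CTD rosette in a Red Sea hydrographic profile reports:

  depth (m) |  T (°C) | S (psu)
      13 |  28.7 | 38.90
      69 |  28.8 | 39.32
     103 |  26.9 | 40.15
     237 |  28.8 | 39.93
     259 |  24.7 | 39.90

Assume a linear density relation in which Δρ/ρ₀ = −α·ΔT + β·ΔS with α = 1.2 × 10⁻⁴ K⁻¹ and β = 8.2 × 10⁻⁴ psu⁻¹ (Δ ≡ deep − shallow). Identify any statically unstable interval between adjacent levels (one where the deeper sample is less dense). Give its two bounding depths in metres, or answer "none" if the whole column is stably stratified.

Evaluate Δρ/ρ₀ = −αΔT + βΔS across each adjacent pair:
  13–69 m: −αΔT+βΔS = −(1.2 × 10⁻⁴)(+0.1)+(8.2 × 10⁻⁴)(+0.42) = 3.3 × 10⁻⁴ → stable
  69–103 m: −αΔT+βΔS = −(1.2 × 10⁻⁴)(-1.9)+(8.2 × 10⁻⁴)(+0.83) = 9.1 × 10⁻⁴ → stable
  103–237 m: −αΔT+βΔS = −(1.2 × 10⁻⁴)(+1.9)+(8.2 × 10⁻⁴)(-0.22) = -4.1 × 10⁻⁴ → UNSTABLE
  237–259 m: −αΔT+βΔS = −(1.2 × 10⁻⁴)(-4.1)+(8.2 × 10⁻⁴)(-0.03) = 4.7 × 10⁻⁴ → stable
The 103–237 m interval has Δρ < 0: lighter water underlies denser water.

103–237 m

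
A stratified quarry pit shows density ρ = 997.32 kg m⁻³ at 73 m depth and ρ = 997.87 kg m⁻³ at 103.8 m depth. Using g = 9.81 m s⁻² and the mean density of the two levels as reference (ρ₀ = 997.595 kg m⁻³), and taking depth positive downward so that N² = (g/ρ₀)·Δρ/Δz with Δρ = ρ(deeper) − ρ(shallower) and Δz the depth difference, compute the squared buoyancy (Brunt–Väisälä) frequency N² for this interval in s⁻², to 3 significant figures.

Δρ = 997.87 − 997.32 = 0.55 kg m⁻³ over Δz = 103.8 − 73 = 30.8 m.
N² = (9.81/997.595) × (0.55/30.8) = 1.7560 × 10⁻⁴ s⁻² ≈ 1.76 × 10⁻⁴ s⁻².
Since Δρ > 0 the layer is stably stratified.

1.76 × 10⁻⁴ s⁻²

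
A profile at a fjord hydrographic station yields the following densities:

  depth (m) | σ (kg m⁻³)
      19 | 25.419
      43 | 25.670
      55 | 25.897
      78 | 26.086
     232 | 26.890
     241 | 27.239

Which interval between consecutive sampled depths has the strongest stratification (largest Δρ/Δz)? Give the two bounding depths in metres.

Compute the density gradient over each adjacent pair:
  19–43 m: Δρ/Δz = 0.251/24 = 0.010 kg m⁻⁴
  43–55 m: Δρ/Δz = 0.227/12 = 0.019 kg m⁻⁴
  55–78 m: Δρ/Δz = 0.189/23 = 8.2 × 10⁻³ kg m⁻⁴
  78–232 m: Δρ/Δz = 0.804/154 = 5.2 × 10⁻³ kg m⁻⁴
  232–241 m: Δρ/Δz = 0.349/9 = 0.039 kg m⁻⁴
The largest gradient is in the 232–241 m interval — the pycnocline.

232–241 m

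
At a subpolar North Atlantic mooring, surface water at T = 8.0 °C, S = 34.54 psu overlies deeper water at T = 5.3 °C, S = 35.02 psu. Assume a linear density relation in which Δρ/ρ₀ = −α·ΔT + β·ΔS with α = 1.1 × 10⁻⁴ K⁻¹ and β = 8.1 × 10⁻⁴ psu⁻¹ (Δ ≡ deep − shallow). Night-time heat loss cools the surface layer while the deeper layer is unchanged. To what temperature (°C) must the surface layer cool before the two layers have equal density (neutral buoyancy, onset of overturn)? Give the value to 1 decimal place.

Neutral buoyancy requires Δρ = 0, i.e. −α(T_deep − T_surf′) + β(S_deep − S_surf) = 0.
T_surf′ = T_deep − (β/α)·ΔS = 5.3 − (8.1 × 10⁻⁴/1.1 × 10⁻⁴)·(+0.48) = 1.765 °C.
Cooling required: 8.0 − (1.765) = 6.235 °C.

1.8 °C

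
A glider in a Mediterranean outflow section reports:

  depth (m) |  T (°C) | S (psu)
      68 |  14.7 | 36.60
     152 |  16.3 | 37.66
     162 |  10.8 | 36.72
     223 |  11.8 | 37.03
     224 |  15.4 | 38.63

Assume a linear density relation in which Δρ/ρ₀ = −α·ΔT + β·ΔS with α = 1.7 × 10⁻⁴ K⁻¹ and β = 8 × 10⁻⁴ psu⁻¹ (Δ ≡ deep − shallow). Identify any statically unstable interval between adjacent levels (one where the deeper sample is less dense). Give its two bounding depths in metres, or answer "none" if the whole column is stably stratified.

Evaluate Δρ/ρ₀ = −αΔT + βΔS across each adjacent pair:
  68–152 m: −αΔT+βΔS = −(1.7 × 10⁻⁴)(+1.6)+(8 × 10⁻⁴)(+1.06) = 5.8 × 10⁻⁴ → stable
  152–162 m: −αΔT+βΔS = −(1.7 × 10⁻⁴)(-5.5)+(8 × 10⁻⁴)(-0.94) = 1.8 × 10⁻⁴ → stable
  162–223 m: −αΔT+βΔS = −(1.7 × 10⁻⁴)(+1.0)+(8 × 10⁻⁴)(+0.31) = 7.8 × 10⁻⁵ → stable
  223–224 m: −αΔT+βΔS = −(1.7 × 10⁻⁴)(+3.6)+(8 × 10⁻⁴)(+1.60) = 6.7 × 10⁻⁴ → stable
Every interval has Δρ > 0: the column is stably stratified throughout.

none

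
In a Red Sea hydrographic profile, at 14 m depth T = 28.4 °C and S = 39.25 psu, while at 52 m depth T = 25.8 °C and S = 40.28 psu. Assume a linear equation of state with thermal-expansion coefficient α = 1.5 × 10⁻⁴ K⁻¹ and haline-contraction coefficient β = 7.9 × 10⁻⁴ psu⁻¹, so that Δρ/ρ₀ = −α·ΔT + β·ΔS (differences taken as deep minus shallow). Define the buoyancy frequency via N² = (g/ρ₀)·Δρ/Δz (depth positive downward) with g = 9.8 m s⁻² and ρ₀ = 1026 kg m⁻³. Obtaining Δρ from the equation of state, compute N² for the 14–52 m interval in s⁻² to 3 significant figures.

3.10 × 10⁻⁴ s⁻²

ΔT = -2.6 K, ΔS = +1.03 psu (deep − shallow).
Δρ/ρ₀ = −αΔT + βΔS = 3.90 × 10⁻⁴ + 8.137 × 10⁻⁴ = 1.2037 × 10⁻³, so Δρ ≈ 1.235 kg m⁻³.
N² = (g/ρ₀)·Δρ/Δz = g·(Δρ/ρ₀)/Δz = 9.8 × 1.2037 × 10⁻³ / 38 = 3.1043 × 10⁻⁴ s⁻² ≈ 3.10 × 10⁻⁴ s⁻².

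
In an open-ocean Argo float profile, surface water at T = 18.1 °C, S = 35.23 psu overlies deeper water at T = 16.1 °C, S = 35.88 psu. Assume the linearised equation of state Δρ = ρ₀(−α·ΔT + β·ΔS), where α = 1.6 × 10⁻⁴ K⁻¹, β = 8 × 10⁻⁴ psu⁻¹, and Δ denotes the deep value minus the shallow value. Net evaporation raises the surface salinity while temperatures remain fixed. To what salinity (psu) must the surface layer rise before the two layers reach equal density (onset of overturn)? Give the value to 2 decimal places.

36.28 psu

Neutral buoyancy requires −α(T_deep − T_surf) + β(S_deep − S_surf′) = 0.
S_surf′ = S_deep − (α/β)·ΔT = 35.88 − (1.6 × 10⁻⁴/8 × 10⁻⁴)·(-2.0) = 36.2800 psu.
Increase required: 36.2800 − 35.23 = 1.0500 psu.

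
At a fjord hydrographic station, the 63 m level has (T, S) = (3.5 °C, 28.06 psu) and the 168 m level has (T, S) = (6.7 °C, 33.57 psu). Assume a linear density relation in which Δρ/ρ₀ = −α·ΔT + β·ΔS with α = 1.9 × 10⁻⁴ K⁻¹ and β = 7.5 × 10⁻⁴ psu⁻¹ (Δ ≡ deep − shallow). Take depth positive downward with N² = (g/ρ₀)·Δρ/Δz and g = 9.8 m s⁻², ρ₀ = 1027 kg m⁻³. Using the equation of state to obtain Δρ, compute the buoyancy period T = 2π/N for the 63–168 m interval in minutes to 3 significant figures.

5.77 min

ΔT = +3.2 K, ΔS = +5.51 psu (deep − shallow).
Δρ/ρ₀ = −αΔT + βΔS = -6.08 × 10⁻⁴ + 4.1325 × 10⁻³ = 3.5245 × 10⁻³, so Δρ ≈ 3.620 kg m⁻³.
N² = (g/ρ₀)·Δρ/Δz = g·(Δρ/ρ₀)/Δz = 9.8 × 3.5245 × 10⁻³ / 105 = 3.2895 × 10⁻⁴ s⁻².
N = √(3.2895 × 10⁻⁴) = 0.018137 rad s⁻¹ → T = 2π/N = 346.43 s = 5.7738 min ≈ 5.77 min.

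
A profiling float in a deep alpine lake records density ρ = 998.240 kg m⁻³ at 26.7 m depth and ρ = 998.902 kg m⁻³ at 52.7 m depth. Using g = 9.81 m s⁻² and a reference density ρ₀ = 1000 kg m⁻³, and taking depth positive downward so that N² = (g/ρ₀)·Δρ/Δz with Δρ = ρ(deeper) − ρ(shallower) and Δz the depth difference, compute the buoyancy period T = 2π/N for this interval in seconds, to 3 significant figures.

398 s

Δρ = 998.902 − 998.240 = 0.662 kg m⁻³ over Δz = 52.7 − 26.7 = 26 m.
N² = (9.81/1000) × (0.662/26) = 2.4978 × 10⁻⁴ s⁻².
N = √(2.4978 × 10⁻⁴) = 0.015804 rad s⁻¹, so T = 2π/N = 397.57 s ≈ 398 s.
N² > 0, so the interval is statically stable.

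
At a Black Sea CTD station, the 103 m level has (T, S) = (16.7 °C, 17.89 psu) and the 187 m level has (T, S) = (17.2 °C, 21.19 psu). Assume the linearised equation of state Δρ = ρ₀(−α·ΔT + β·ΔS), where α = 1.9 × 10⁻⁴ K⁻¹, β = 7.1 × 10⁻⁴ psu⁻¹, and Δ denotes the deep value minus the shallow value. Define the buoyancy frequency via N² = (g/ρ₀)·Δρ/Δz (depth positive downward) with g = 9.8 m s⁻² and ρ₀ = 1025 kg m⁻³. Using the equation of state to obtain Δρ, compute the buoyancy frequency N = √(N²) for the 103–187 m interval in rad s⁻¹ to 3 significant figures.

ΔT = +0.5 K, ΔS = +3.30 psu (deep − shallow).
Δρ/ρ₀ = −αΔT + βΔS = -9.50 × 10⁻⁵ + 2.343 × 10⁻³ = 2.248 × 10⁻³, so Δρ ≈ 2.304 kg m⁻³.
N² = (g/ρ₀)·Δρ/Δz = g·(Δρ/ρ₀)/Δz = 9.8 × 2.248 × 10⁻³ / 84 = 2.6227 × 10⁻⁴ s⁻².
N = √(2.6227 × 10⁻⁴) = 0.016195 rad s⁻¹ ≈ 0.0162 rad s⁻¹.

0.0162 rad s⁻¹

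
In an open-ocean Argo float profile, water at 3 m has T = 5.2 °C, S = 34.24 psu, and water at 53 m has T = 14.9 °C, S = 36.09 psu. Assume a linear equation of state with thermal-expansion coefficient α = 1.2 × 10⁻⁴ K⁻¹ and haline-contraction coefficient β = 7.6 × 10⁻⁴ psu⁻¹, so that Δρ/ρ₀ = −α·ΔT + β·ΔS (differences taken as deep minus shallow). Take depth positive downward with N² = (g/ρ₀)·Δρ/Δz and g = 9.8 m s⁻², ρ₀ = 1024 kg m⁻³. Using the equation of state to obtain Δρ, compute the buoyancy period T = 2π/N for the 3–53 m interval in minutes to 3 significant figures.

15.2 min

ΔT = +9.7 K, ΔS = +1.85 psu (deep − shallow).
Δρ/ρ₀ = −αΔT + βΔS = -1.164 × 10⁻³ + 1.406 × 10⁻³ = 2.42 × 10⁻⁴, so Δρ ≈ 0.2478 kg m⁻³.
N² = (g/ρ₀)·Δρ/Δz = g·(Δρ/ρ₀)/Δz = 9.8 × 2.42 × 10⁻⁴ / 50 = 4.7432 × 10⁻⁵ s⁻².
N = √(4.7432 × 10⁻⁵) = 6.8871 × 10⁻³ rad s⁻¹ → T = 2π/N = 912.31 s = 15.205 min ≈ 15.2 min.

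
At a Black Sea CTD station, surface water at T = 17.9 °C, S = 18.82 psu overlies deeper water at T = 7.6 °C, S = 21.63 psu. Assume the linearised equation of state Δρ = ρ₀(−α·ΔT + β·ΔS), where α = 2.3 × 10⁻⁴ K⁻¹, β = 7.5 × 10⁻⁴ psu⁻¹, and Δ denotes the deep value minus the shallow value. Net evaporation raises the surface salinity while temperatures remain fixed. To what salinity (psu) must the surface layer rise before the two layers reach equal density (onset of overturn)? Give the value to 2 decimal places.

Neutral buoyancy requires −α(T_deep − T_surf) + β(S_deep − S_surf′) = 0.
S_surf′ = S_deep − (α/β)·ΔT = 21.63 − (2.3 × 10⁻⁴/7.5 × 10⁻⁴)·(-10.3) = 24.7887 psu.
Increase required: 24.7887 − 18.82 = 5.9687 psu.

24.79 psu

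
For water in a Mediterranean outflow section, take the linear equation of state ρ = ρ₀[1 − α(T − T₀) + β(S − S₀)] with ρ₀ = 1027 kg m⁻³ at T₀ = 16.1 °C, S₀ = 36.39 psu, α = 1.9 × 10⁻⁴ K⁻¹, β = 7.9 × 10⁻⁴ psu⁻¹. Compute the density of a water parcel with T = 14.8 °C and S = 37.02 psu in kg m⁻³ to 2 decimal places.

1027.76 kg m⁻³

T − T₀ = -1.3 K, S − S₀ = +0.63 psu.
Bracket = 1 − α·(-1.3) + β·(+0.63) = 1 + (7.447 × 10⁻⁴) = 1.0007447.
ρ = 1027 × 1.0007447 = 1027.76 kg m⁻³.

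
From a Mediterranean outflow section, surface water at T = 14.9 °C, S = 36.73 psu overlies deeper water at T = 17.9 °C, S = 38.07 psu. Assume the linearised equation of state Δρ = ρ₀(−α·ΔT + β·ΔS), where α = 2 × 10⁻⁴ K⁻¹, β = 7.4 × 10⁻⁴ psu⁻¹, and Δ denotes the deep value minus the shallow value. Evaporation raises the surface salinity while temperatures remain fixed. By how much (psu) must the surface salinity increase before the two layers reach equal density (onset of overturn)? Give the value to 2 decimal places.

Neutral buoyancy requires −α(T_deep − T_surf) + β(S_deep − S_surf′) = 0.
S_surf′ = S_deep − (α/β)·ΔT = 38.07 − (2 × 10⁻⁴/7.4 × 10⁻⁴)·(+3.0) = 37.2592 psu.
Increase required: 37.2592 − 36.73 = 0.5292 psu.

0.53 psu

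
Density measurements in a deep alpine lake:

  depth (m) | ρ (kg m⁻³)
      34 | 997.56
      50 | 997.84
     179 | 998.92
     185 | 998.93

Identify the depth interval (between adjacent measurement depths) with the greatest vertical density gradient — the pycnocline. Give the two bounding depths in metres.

Compute the density gradient over each adjacent pair:
  34–50 m: Δρ/Δz = 0.28/16 = 0.018 kg m⁻⁴
  50–179 m: Δρ/Δz = 1.08/129 = 8.4 × 10⁻³ kg m⁻⁴
  179–185 m: Δρ/Δz = 0.01/6 = 1.7 × 10⁻³ kg m⁻⁴
The largest gradient is in the 34–50 m interval — the pycnocline.

34–50 m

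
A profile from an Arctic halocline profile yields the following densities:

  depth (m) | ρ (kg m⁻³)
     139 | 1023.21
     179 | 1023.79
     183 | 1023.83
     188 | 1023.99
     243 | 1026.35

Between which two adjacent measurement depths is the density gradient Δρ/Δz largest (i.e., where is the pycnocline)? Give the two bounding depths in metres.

188–243 m

Compute the density gradient over each adjacent pair:
  139–179 m: Δρ/Δz = 0.58/40 = 0.014 kg m⁻⁴
  179–183 m: Δρ/Δz = 0.04/4 = 0.010 kg m⁻⁴
  183–188 m: Δρ/Δz = 0.16/5 = 0.032 kg m⁻⁴
  188–243 m: Δρ/Δz = 2.36/55 = 0.043 kg m⁻⁴
The largest gradient is in the 188–243 m interval — the pycnocline.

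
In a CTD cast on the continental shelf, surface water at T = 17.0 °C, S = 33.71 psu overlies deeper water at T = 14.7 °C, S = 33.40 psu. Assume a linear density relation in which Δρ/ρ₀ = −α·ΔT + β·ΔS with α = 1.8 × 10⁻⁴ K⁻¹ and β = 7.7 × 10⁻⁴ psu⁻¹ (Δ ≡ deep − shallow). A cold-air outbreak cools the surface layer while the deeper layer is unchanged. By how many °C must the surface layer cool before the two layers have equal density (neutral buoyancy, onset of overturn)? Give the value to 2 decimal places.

0.97 °C

Neutral buoyancy requires Δρ = 0, i.e. −α(T_deep − T_surf′) + β(S_deep − S_surf) = 0.
T_surf′ = T_deep − (β/α)·ΔS = 14.7 − (7.7 × 10⁻⁴/1.8 × 10⁻⁴)·(-0.31) = 16.0261 °C.
Cooling required: 17.0 − (16.0261) = 0.9739 °C.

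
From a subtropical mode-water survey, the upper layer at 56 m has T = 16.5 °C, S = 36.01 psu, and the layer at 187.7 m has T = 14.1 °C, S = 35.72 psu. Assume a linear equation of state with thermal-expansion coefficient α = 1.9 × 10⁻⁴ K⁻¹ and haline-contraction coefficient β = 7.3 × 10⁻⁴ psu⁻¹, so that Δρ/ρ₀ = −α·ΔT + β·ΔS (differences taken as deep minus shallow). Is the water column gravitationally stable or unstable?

stable

ΔT = 14.1 − 16.5 = -2.4 K and ΔS = 35.72 − 36.01 = -0.29 psu (deep − shallow).
−αΔT = 4.56 × 10⁻⁴; βΔS = -2.117 × 10⁻⁴; sum Δρ/ρ₀ = 2.443 × 10⁻⁴.
Δρ/ρ₀ > 0, so Δρ > 0: deeper water is denser → statically stable.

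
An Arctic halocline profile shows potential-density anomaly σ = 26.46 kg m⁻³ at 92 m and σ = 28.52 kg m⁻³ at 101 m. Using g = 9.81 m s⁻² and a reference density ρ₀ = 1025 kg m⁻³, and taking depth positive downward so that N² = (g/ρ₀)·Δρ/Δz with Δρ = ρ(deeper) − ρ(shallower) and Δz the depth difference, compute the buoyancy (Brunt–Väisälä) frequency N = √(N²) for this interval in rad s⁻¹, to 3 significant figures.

0.0468 rad s⁻¹

Δρ = 1028.52 − 1026.46 = 2.06 kg m⁻³ over Δz = 101 − 92 = 9 m.
N² = (9.81/1025) × (2.06/9) = 2.1906 × 10⁻³ s⁻².
N = √(2.1906 × 10⁻³) = 0.046804 rad s⁻¹ ≈ 0.0468 rad s⁻¹.
Since Δρ > 0 the layer is stably stratified.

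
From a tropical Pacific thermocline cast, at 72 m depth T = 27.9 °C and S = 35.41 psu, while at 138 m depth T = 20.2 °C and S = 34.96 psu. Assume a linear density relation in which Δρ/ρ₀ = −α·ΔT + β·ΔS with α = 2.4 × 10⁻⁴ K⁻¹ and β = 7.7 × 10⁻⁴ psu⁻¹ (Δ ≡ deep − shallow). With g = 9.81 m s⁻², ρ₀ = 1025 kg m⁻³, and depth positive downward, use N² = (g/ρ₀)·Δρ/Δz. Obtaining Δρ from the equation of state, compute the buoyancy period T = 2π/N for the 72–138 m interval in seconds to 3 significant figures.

421 s

ΔT = -7.7 K, ΔS = -0.45 psu (deep − shallow).
Δρ/ρ₀ = −αΔT + βΔS = 1.848 × 10⁻³ − 3.465 × 10⁻⁴ = 1.5015 × 10⁻³, so Δρ ≈ 1.539 kg m⁻³.
N² = (g/ρ₀)·Δρ/Δz = g·(Δρ/ρ₀)/Δz = 9.81 × 1.5015 × 10⁻³ / 66 = 2.2318 × 10⁻⁴ s⁻².
N = √(2.2318 × 10⁻⁴) = 0.014939 rad s⁻¹ → T = 2π/N = 420.59 s ≈ 421 s.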